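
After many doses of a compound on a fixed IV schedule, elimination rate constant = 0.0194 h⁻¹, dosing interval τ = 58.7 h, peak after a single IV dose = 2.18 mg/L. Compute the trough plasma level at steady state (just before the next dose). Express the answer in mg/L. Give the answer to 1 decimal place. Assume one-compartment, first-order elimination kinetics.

e^(−kτ) = e^(−0.01940 × 58.7) = 0.3202
Accumulation ratio R = 1 / (1 − e^(−kτ)) = 1 / (1 − 0.3202) = 1.471
Steady-state trough = C₀ × R × e^(−kτ) = 2.18 × 1.471 × 0.3202 = 1.027 mg/L

1.0 mg/L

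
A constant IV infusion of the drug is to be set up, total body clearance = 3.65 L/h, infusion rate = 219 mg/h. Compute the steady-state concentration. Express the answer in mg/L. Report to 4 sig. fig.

60.00 mg/L

At steady state Css = R₀ / CL = 219 / 3.650 = 60.00 mg/L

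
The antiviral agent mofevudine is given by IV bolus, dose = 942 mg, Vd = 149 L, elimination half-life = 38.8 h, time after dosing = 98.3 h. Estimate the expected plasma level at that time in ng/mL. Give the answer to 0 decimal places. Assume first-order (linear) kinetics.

C₀ = Dose / Vd = 942.0 / 149 = 6.322 mg/L
k = ln2 / t½ = 0.693147 / 38.8 = 0.01786 h⁻¹
C = C₀ · e^(−k·t) = 6.322 × e^(−0.01786 × 98.3)
  = 6.322 × 0.1728 = 1.092 mg/L
Convert: 1.092 mg/L × 1000 = 1092 ng/mL

1092 ng/mL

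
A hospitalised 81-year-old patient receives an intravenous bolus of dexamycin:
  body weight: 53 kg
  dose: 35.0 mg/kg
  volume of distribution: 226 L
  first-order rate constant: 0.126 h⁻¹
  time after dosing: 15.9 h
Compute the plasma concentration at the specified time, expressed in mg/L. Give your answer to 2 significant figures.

1.1 mg/L

Total dose = 35.0 × 53 = 1855 mg
C₀ = Dose / Vd = 1855 / 226 = 8.208 mg/L
C = C₀ · e^(−k·t) = 8.208 × e^(−0.1260 × 15.9)
  = 8.208 × 0.1349 = 1.107 mg/L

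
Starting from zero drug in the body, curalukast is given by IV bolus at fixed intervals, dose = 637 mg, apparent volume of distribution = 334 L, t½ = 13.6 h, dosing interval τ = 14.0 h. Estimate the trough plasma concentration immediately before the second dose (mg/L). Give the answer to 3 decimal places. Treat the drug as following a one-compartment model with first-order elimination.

C₀ per dose = Dose / Vd = 637 / 334 = 1.907 mg/L
k = ln2 / t½ = 0.693147 / 13.6 = 0.05097 h⁻¹
Fraction remaining after one interval: r = e^(−kτ) = e^(−0.05097 × 14.0) = 0.4899
Before dose 2, 1 dose has been given (aged 1τ).
C_trough = C₀ × r = 1.907 × 0.4899 = 0.9342 mg/L

0.934 mg/L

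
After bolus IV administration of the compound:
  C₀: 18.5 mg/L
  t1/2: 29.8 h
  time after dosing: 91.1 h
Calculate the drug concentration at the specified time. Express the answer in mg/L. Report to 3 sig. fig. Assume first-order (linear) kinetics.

2.22 mg/L

k = ln2 / t½ = 0.693147 / 29.8 = 0.02326 h⁻¹
C = C₀ · e^(−k·t) = 18.50 × e^(−0.02326 × 91.1)
  = 18.50 × 0.1202 = 2.224 mg/L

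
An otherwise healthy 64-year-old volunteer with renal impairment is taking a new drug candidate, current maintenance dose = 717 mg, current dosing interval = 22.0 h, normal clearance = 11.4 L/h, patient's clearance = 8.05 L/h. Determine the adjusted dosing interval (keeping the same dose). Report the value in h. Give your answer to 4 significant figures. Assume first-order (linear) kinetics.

To keep the same average steady-state level, dosing rate must scale with clearance.
CL ratio = 8.05 / 11.4 = 0.7061
New interval (same dose) = 22.0 / 0.7061 = 31.16 h

31.16 h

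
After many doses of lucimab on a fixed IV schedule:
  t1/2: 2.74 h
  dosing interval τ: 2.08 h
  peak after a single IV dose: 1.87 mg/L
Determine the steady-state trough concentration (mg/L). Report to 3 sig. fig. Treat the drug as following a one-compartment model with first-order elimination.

2.70 mg/L

k = ln2 / t½ = 0.693147 / 2.74 = 0.2530 h⁻¹
e^(−kτ) = e^(−0.2530 × 2.08) = 0.5908
Accumulation ratio R = 1 / (1 − e^(−kτ)) = 1 / (1 − 0.5908) = 2.444
Steady-state trough = C₀ × R × e^(−kτ) = 1.87 × 2.444 × 0.5908 = 2.700 mg/L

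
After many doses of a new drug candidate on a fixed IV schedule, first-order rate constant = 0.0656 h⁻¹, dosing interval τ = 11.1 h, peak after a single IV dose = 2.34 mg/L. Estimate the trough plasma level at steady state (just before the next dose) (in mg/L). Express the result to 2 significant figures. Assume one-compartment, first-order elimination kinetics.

2.2 mg/L

e^(−kτ) = e^(−0.06560 × 11.1) = 0.4828
Accumulation ratio R = 1 / (1 − e^(−kτ)) = 1 / (1 − 0.4828) = 1.933
Steady-state trough = C₀ × R × e^(−kτ) = 2.34 × 1.933 × 0.4828 = 2.184 mg/L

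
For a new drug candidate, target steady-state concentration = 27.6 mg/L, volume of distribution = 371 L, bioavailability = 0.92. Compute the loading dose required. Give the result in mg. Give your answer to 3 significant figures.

11100 mg

LD = Css × Vd / F = 27.6 × 371 / 0.92 = 11130 mg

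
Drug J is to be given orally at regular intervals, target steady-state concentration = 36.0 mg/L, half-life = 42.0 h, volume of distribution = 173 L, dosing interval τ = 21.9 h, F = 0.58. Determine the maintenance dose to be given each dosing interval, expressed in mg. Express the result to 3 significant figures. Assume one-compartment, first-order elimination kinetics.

k = ln2 / t½ = 0.693147 / 42.0 = 0.01650 h⁻¹
CL = k × Vd = 0.01650 × 173 = 2.855 L/h
At steady state, F × (Dose/τ) = Css × CL.
Dose = Css × CL × τ / F = 36.0 × 2.855 × 21.9 / 0.58 = 3881 mg

3880 mg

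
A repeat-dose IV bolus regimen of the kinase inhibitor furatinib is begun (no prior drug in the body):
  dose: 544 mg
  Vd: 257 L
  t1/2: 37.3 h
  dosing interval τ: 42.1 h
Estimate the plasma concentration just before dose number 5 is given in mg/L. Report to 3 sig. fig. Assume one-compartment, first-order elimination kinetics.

1.71 mg/L

C₀ per dose = Dose / Vd = 544 / 257 = 2.117 mg/L
k = ln2 / t½ = 0.693147 / 37.3 = 0.01858 h⁻¹
Fraction remaining after one interval: r = e^(−kτ) = e^(−0.01858 × 42.1) = 0.4574
Before dose 5, 4 doses have been given (aged 1τ, 2τ, 3τ, 4τ).
C_trough = C₀ × (r + r² + … + r^4) = C₀ × r(1−r^4)/(1−r)
        = 2.117 × 0.4574 × (1 − 0.04377) / (1 − 0.4574) = 1.706 mg/L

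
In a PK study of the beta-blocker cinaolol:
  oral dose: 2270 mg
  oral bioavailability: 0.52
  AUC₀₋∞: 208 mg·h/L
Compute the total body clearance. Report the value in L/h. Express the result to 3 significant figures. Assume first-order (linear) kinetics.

5.68 L/h

CL = F·Dose / AUC = 0.52 × 2270 / 208 = 5.675 L/h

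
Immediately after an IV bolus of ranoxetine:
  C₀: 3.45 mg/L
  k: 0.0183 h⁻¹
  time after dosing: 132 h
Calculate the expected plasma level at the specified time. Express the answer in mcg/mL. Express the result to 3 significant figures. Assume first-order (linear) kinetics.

C = C₀ · e^(−k·t) = 3.450 × e^(−0.01830 × 132)
  = 3.450 × 0.08931 = 0.3081 mg/L
(0.3081 mg/L = 0.3081 mcg/mL)

0.308 mcg/mL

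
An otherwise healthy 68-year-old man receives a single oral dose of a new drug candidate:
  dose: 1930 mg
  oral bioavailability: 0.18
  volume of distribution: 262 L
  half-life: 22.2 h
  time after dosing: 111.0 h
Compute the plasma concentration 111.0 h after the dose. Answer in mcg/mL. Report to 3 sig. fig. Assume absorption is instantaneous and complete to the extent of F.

0.0414 mcg/mL

Amount reaching circulation = F × Dose = 0.18 × 1930 = 347.4 mg
C₀ = F·Dose / Vd = 347.4 / 262 = 1.326 mg/L
k = ln2 / t½ = 0.693147 / 22.2 = 0.03122 h⁻¹
t / t½ = 111.0 / 22.2 = 5 half-lives
C = C₀ × (1/2)^5 = 1.326 × 0.03125 = 0.04144 mg/L
(0.04144 mg/L = 0.04144 mcg/mL)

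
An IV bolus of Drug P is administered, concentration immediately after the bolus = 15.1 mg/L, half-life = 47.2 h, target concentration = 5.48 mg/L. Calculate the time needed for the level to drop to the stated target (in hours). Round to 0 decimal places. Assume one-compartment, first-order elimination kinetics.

k = ln2 / t½ = 0.693147 / 47.2 = 0.01469 h⁻¹
t = ln(C₀ / C) / k = ln(15.10 / 5.48) / 0.01469
  = ln(2.755) / 0.01469 = 1.013 / 0.01469 = 68.96 h

69 h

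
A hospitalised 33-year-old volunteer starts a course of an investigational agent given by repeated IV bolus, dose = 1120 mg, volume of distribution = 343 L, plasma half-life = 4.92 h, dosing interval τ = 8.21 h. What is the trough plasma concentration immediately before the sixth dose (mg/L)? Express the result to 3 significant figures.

1.49 mg/L

C₀ per dose = Dose / Vd = 1120 / 343 = 3.265 mg/L
k = ln2 / t½ = 0.693147 / 4.92 = 0.1409 h⁻¹
Fraction remaining after one interval: r = e^(−kτ) = e^(−0.1409 × 8.21) = 0.3145
Before dose 6, 5 doses have been given (aged 1τ, 2τ, 3τ, 4τ, 5τ).
C_trough = C₀ × (r + r² + … + r^5) = C₀ × r(1−r^5)/(1−r)
        = 3.265 × 0.3145 × (1 − 0.003077) / (1 − 0.3145) = 1.493 mg/L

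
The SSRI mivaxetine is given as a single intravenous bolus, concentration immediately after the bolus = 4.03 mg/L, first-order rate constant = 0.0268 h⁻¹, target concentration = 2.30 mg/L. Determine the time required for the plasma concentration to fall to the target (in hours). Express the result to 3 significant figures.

t = ln(C₀ / C) / k = ln(4.030 / 2.30) / 0.02680
  = ln(1.752) / 0.02680 = 0.5608 / 0.02680 = 20.93 h

20.9 h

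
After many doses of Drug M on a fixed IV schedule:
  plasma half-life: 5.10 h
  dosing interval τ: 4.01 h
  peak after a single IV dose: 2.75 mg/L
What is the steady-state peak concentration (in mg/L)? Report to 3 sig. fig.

6.55 mg/L

k = ln2 / t½ = 0.693147 / 5.10 = 0.1359 h⁻¹
e^(−kτ) = e^(−0.1359 × 4.01) = 0.5799
Accumulation ratio R = 1 / (1 − e^(−kτ)) = 1 / (1 − 0.5799) = 2.380
Steady-state peak = C₀ × R = 2.75 × 2.380 = 6.545 mg/L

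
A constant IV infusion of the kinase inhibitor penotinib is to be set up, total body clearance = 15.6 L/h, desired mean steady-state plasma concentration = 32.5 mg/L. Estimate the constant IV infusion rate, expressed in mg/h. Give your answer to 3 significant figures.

At steady state, infusion rate R₀ = Css × CL = 32.5 × 15.60 = 507.0 mg/h

507 mg/h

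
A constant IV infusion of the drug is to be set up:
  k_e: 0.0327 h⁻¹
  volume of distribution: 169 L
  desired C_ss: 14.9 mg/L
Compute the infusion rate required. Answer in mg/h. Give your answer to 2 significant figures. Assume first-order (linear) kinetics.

82 mg/h

CL = k × Vd = 0.03270 × 169 = 5.526 L/h
At steady state, infusion rate R₀ = Css × CL = 14.9 × 5.526 = 82.34 mg/h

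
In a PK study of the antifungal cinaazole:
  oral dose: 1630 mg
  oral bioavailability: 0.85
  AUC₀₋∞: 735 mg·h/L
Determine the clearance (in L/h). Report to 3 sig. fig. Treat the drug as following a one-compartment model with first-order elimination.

1.89 L/h

CL = F·Dose / AUC = 0.85 × 1630 / 735 = 1.885 L/h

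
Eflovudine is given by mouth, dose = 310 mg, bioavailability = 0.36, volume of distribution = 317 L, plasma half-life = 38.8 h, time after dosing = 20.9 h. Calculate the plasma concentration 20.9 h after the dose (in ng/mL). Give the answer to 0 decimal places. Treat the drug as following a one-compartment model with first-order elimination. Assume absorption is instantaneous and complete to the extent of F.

Amount reaching circulation = F × Dose = 0.36 × 310.0 = 111.6 mg
C₀ = F·Dose / Vd = 111.6 / 317 = 0.3521 mg/L
k = ln2 / t½ = 0.693147 / 38.8 = 0.01786 h⁻¹
C = C₀ · e^(−k·t) = 0.3521 × e^(−0.01786 × 20.9)
  = 0.3521 × 0.6885 = 0.2424 mg/L
Convert: 0.2424 mg/L × 1000 = 242.4 ng/mL

242 ng/mL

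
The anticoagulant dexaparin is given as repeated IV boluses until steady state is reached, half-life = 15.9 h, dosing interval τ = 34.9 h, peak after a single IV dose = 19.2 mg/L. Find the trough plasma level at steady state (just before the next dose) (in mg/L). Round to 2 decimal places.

k = ln2 / t½ = 0.693147 / 15.9 = 0.04359 h⁻¹
e^(−kτ) = e^(−0.04359 × 34.9) = 0.2184
Accumulation ratio R = 1 / (1 − e^(−kτ)) = 1 / (1 − 0.2184) = 1.279
Steady-state trough = C₀ × R × e^(−kτ) = 19.2 × 1.279 × 0.2184 = 5.363 mg/L

5.36 mg/L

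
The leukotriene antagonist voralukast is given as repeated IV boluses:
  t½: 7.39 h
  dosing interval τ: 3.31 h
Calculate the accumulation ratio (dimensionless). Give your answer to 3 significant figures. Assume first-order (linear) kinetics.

3.75

k = ln2 / t½ = 0.693147 / 7.39 = 0.09380 h⁻¹
e^(−kτ) = e^(−0.09380 × 3.31) = 0.7331
Accumulation ratio R = 1 / (1 − e^(−kτ)) = 1 / (1 − 0.7331) = 3.747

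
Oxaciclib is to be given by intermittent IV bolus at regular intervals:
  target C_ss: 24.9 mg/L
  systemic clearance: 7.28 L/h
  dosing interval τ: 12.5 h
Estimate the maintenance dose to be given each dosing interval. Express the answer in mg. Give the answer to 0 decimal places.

At steady state, Dose/τ = Css × CL.
Dose = Css × CL × τ = 24.9 × 7.280 × 12.5 = 2266 mg

2266 mg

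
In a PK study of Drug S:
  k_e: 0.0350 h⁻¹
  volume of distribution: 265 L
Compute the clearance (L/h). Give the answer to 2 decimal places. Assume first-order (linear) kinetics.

CL = k × Vd = 0.0350 × 265 = 9.275 L/h

9.28 L/h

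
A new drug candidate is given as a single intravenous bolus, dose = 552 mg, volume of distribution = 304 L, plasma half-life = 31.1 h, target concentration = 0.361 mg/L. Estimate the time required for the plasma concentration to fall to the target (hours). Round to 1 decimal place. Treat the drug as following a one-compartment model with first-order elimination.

72.5 h

C₀ = Dose / Vd = 552.0 / 304 = 1.816 mg/L
k = ln2 / t½ = 0.693147 / 31.1 = 0.02229 h⁻¹
t = ln(C₀ / C) / k = ln(1.816 / 0.361) / 0.02229
  = ln(5.030) / 0.02229 = 1.615 / 0.02229 = 72.45 h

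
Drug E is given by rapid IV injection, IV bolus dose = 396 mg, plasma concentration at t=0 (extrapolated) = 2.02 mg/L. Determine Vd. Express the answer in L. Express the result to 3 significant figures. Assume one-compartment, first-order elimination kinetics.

Vd = Dose / C₀ = 396.0 / 2.02 = 196.0 L

196 L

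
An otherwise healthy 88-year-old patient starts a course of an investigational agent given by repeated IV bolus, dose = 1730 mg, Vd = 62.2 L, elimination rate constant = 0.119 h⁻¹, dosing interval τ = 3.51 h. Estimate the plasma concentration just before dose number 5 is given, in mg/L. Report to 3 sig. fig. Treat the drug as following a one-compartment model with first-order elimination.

43.6 mg/L

C₀ per dose = Dose / Vd = 1730 / 62.2 = 27.81 mg/L
Fraction remaining after one interval: r = e^(−kτ) = e^(−0.1190 × 3.51) = 0.6586
Before dose 5, 4 doses have been given (aged 1τ, 2τ, 3τ, 4τ).
C_trough = C₀ × (r + r² + … + r^4) = C₀ × r(1−r^4)/(1−r)
        = 27.81 × 0.6586 × (1 − 0.1881) / (1 − 0.6586) = 43.56 mg/L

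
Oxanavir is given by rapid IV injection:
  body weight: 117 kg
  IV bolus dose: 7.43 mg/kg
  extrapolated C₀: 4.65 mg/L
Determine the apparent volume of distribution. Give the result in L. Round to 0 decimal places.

Dose = 7.43 × 117 = 869.3 mg
Vd = Dose / C₀ = 869.3 / 4.65 = 186.9 L

187 L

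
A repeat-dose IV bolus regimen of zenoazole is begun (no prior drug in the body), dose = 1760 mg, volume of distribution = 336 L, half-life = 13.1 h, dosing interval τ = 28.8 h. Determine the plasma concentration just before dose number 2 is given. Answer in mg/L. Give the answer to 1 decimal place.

1.1 mg/L

C₀ per dose = Dose / Vd = 1760 / 336 = 5.238 mg/L
k = ln2 / t½ = 0.693147 / 13.1 = 0.05291 h⁻¹
Fraction remaining after one interval: r = e^(−kτ) = e^(−0.05291 × 28.8) = 0.2179
Before dose 2, 1 dose has been given (aged 1τ).
C_trough = C₀ × r = 5.238 × 0.2179 = 1.141 mg/L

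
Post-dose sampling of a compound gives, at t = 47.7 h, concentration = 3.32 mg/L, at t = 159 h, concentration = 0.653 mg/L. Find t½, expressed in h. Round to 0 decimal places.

47 h

k = ln(C₁/C₂) / (t₂ − t₁) = ln(3.32/0.653) / (159 − 47.7)
  = 1.626 / 111.3 = 0.01461 h⁻¹
t½ = ln2 / k = 0.693147 / 0.01461 = 47.44 h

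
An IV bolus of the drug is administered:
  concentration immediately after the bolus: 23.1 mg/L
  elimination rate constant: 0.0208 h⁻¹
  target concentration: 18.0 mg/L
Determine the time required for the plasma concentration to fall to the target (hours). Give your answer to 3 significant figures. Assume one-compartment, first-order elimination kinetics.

t = ln(C₀ / C) / k = ln(23.10 / 18.0) / 0.02080
  = ln(1.283) / 0.02080 = 0.2492 / 0.02080 = 11.98 h

12.0 h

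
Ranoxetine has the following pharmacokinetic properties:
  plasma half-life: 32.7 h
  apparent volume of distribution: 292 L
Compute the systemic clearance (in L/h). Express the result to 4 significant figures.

k = ln2 / t½ = 0.693147 / 32.7 = 0.02120 h⁻¹
CL = k × Vd = 0.02120 × 292 = 6.190 L/h

6.190 L/h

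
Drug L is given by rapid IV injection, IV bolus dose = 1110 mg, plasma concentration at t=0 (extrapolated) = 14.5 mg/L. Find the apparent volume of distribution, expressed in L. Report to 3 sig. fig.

Vd = Dose / C₀ = 1110 / 14.5 = 76.55 L

76.6 L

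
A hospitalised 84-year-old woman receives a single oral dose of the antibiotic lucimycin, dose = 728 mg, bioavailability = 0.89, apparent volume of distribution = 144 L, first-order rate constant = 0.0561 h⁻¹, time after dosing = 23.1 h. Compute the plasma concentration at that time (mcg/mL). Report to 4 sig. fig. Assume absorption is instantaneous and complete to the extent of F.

Amount reaching circulation = F × Dose = 0.89 × 728.0 = 647.9 mg
C₀ = F·Dose / Vd = 647.9 / 144 = 4.499 mg/L
C = C₀ · e^(−k·t) = 4.499 × e^(−0.05610 × 23.1)
  = 4.499 × 0.2736 = 1.231 mg/L
(1.231 mg/L = 1.231 mcg/mL)

1.231 mcg/mL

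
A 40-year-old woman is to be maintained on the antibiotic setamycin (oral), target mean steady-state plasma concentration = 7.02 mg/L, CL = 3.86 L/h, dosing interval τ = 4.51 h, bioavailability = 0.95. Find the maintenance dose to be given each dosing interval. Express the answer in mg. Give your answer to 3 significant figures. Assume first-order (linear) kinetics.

At steady state, F × (Dose/τ) = Css × CL.
Dose = Css × CL × τ / F = 7.02 × 3.860 × 4.51 / 0.95 = 128.6 mg

129 mg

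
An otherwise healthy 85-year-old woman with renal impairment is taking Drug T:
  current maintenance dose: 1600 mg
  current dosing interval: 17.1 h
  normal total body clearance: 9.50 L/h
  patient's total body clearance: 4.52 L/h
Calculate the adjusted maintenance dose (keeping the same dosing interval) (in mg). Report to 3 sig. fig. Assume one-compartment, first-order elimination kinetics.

To keep the same average steady-state level, dosing rate must scale with clearance.
CL ratio = 4.52 / 9.50 = 0.4758
New dose (same interval) = 1600 × 0.4758 = 761.3 mg

761 mg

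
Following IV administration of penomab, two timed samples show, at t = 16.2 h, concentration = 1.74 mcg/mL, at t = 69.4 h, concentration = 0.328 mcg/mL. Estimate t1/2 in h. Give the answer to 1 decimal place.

k = ln(C₁/C₂) / (t₂ − t₁) = ln(1.74/0.328) / (69.4 − 16.2)
  = 1.669 / 53.20 = 0.03137 h⁻¹
t½ = ln2 / k = 0.693147 / 0.03137 = 22.10 h

22.1 h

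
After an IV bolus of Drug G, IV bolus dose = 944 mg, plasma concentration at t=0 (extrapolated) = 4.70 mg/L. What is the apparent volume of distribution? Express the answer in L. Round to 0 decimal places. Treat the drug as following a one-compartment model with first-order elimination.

Vd = Dose / C₀ = 944.0 / 4.70 = 200.9 L

201 L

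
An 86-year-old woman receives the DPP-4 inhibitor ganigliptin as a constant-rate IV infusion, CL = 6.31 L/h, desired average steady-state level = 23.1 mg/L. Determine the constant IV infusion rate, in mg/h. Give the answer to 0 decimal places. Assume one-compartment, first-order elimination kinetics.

At steady state, infusion rate R₀ = Css × CL = 23.1 × 6.310 = 145.8 mg/h

146 mg/h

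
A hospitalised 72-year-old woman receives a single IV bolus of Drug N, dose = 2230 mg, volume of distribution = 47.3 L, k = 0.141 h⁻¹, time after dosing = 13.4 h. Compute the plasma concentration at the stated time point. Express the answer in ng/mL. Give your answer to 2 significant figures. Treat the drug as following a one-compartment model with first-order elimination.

C₀ = Dose / Vd = 2230 / 47.3 = 47.15 mg/L
C = C₀ · e^(−k·t) = 47.15 × e^(−0.1410 × 13.4)
  = 47.15 × 0.1512 = 7.129 mg/L
Convert: 7.129 mg/L × 1000 = 7129 ng/mL

7100 ng/mL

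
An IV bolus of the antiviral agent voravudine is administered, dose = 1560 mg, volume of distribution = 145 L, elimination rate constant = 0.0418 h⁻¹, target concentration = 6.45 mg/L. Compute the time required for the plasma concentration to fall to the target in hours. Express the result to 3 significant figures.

C₀ = Dose / Vd = 1560 / 145 = 10.76 mg/L
t = ln(C₀ / C) / k = ln(10.76 / 6.45) / 0.04180
  = ln(1.668) / 0.04180 = 0.5116 / 0.04180 = 12.24 h

12.2 h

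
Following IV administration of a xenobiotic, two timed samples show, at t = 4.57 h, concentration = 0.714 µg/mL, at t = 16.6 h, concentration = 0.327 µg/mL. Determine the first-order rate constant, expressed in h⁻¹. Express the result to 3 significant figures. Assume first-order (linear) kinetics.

0.0649 h⁻¹

k = ln(C₁/C₂) / (t₂ − t₁) = ln(0.714/0.327) / (16.6 − 4.57)
  = 0.7809 / 12.03 = 0.06491 h⁻¹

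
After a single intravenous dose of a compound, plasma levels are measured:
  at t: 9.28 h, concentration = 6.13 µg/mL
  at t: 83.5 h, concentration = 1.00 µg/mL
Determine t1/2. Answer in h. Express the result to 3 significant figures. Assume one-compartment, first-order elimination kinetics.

28.4 h

k = ln(C₁/C₂) / (t₂ − t₁) = ln(6.13/1.00) / (83.5 − 9.28)
  = 1.813 / 74.22 = 0.02443 h⁻¹
t½ = ln2 / k = 0.693147 / 0.02443 = 28.37 h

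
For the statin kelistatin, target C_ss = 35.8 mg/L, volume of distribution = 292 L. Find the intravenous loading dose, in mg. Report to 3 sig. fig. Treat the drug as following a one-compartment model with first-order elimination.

10500 mg

LD = Css × Vd = 35.8 × 292 = 10450 mg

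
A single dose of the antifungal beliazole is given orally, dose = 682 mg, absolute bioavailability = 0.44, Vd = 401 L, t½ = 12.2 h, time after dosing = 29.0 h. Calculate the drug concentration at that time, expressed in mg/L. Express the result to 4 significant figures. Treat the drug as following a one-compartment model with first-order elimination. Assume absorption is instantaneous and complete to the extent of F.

0.1441 mg/L

Amount reaching circulation = F × Dose = 0.44 × 682.0 = 300.1 mg
C₀ = F·Dose / Vd = 300.1 / 401 = 0.7484 mg/L
k = ln2 / t½ = 0.693147 / 12.2 = 0.05682 h⁻¹
C = C₀ · e^(−k·t) = 0.7484 × e^(−0.05682 × 29.0)
  = 0.7484 × 0.1925 = 0.1441 mg/L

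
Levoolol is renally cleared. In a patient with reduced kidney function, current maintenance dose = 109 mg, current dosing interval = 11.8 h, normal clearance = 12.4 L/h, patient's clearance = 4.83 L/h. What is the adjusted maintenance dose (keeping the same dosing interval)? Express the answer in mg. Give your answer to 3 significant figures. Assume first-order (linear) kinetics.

42.5 mg

To keep the same average steady-state level, dosing rate must scale with clearance.
CL ratio = 4.83 / 12.4 = 0.3895
New dose (same interval) = 109 × 0.3895 = 42.46 mg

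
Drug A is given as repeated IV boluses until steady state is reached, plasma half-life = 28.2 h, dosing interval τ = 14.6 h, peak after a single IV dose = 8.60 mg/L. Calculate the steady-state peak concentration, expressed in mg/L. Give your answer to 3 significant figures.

28.5 mg/L

k = ln2 / t½ = 0.693147 / 28.2 = 0.02458 h⁻¹
e^(−kτ) = e^(−0.02458 × 14.6) = 0.6985
Accumulation ratio R = 1 / (1 − e^(−kτ)) = 1 / (1 − 0.6985) = 3.317
Steady-state peak = C₀ × R = 8.60 × 3.317 = 28.53 mg/L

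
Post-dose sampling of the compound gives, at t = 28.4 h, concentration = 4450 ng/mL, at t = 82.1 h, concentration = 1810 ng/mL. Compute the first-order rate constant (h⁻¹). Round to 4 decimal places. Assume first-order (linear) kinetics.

k = ln(C₁/C₂) / (t₂ − t₁) = ln(4450/1810) / (82.1 − 28.4)
  = 0.8996 / 53.70 = 0.01675 h⁻¹

0.0168 h⁻¹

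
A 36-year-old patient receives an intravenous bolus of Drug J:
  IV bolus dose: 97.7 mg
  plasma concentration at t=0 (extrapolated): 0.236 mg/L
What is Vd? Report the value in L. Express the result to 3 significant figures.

414 L

Vd = Dose / C₀ = 97.70 / 0.236 = 414.0 L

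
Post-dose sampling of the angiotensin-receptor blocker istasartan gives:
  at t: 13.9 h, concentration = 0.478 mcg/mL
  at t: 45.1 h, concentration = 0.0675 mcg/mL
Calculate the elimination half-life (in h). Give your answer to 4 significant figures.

k = ln(C₁/C₂) / (t₂ − t₁) = ln(0.478/0.0675) / (45.1 − 13.9)
  = 1.957 / 31.20 = 0.06272 h⁻¹
t½ = ln2 / k = 0.693147 / 0.06272 = 11.05 h

11.05 h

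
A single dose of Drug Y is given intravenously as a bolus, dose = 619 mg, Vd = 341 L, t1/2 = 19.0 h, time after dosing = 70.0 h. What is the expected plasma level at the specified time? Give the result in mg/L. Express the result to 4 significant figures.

C₀ = Dose / Vd = 619.0 / 341 = 1.815 mg/L
k = ln2 / t½ = 0.693147 / 19.0 = 0.03648 h⁻¹
C = C₀ · e^(−k·t) = 1.815 × e^(−0.03648 × 70.0)
  = 1.815 × 0.07780 = 0.1412 mg/L

0.1412 mg/L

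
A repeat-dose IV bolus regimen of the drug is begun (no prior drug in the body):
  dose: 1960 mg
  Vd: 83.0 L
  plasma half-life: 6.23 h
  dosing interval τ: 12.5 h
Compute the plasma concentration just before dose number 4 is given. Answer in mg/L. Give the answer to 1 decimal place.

C₀ per dose = Dose / Vd = 1960 / 83.0 = 23.61 mg/L
k = ln2 / t½ = 0.693147 / 6.23 = 0.1113 h⁻¹
Fraction remaining after one interval: r = e^(−kτ) = e^(−0.1113 × 12.5) = 0.2488
Before dose 4, 3 doses have been given (aged 1τ, 2τ, 3τ).
C_trough = C₀ × (r + r² + … + r^3) = C₀ × r(1−r^3)/(1−r)
        = 23.61 × 0.2488 × (1 − 0.01540) / (1 − 0.2488) = 7.699 mg/L

7.7 mg/L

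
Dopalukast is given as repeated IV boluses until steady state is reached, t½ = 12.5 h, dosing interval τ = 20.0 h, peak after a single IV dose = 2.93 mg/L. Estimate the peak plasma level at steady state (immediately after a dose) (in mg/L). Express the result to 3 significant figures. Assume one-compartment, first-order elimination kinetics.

k = ln2 / t½ = 0.693147 / 12.5 = 0.05545 h⁻¹
e^(−kτ) = e^(−0.05545 × 20.0) = 0.3299
Accumulation ratio R = 1 / (1 − e^(−kτ)) = 1 / (1 − 0.3299) = 1.492
Steady-state peak = C₀ × R = 2.93 × 1.492 = 4.372 mg/L

4.37 mg/L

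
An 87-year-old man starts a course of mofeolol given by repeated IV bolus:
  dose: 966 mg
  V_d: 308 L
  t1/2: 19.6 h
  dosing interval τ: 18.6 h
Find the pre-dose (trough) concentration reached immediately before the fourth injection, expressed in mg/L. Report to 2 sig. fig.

2.9 mg/L

C₀ per dose = Dose / Vd = 966 / 308 = 3.136 mg/L
k = ln2 / t½ = 0.693147 / 19.6 = 0.03536 h⁻¹
Fraction remaining after one interval: r = e^(−kτ) = e^(−0.03536 × 18.6) = 0.5180
Before dose 4, 3 doses have been given (aged 1τ, 2τ, 3τ).
C_trough = C₀ × (r + r² + … + r^3) = C₀ × r(1−r^3)/(1−r)
        = 3.136 × 0.5180 × (1 − 0.1390) / (1 − 0.5180) = 2.902 mg/L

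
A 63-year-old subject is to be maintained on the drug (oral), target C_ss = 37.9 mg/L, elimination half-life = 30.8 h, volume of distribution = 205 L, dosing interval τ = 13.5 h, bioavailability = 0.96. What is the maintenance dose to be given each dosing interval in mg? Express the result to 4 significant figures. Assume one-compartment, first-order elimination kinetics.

k = ln2 / t½ = 0.693147 / 30.8 = 0.02250 h⁻¹
CL = k × Vd = 0.02250 × 205 = 4.613 L/h
At steady state, F × (Dose/τ) = Css × CL.
Dose = Css × CL × τ / F = 37.9 × 4.613 × 13.5 / 0.96 = 2459 mg

2459 mg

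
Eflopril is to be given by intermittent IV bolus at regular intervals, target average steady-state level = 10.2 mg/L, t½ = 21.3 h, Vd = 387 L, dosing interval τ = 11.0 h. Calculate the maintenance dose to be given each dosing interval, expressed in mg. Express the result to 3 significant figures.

k = ln2 / t½ = 0.693147 / 21.3 = 0.03254 h⁻¹
CL = k × Vd = 0.03254 × 387 = 12.59 L/h
At steady state, Dose/τ = Css × CL.
Dose = Css × CL × τ = 10.2 × 12.59 × 11.0 = 1413 mg

1410 mg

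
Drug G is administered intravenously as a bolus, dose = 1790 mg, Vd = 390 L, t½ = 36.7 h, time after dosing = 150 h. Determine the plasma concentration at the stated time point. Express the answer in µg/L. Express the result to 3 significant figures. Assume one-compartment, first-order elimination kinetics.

270 µg/L

C₀ = Dose / Vd = 1790 / 390 = 4.590 mg/L
k = ln2 / t½ = 0.693147 / 36.7 = 0.01889 h⁻¹
C = C₀ · e^(−k·t) = 4.590 × e^(−0.01889 × 150)
  = 4.590 × 0.05881 = 0.2699 mg/L
Convert: 0.2699 mg/L × 1000 = 269.9 µg/L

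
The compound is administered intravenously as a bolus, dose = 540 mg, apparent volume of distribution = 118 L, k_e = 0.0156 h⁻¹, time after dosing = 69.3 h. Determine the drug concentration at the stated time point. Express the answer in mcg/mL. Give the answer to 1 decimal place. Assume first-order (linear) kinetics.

1.6 mcg/mL

C₀ = Dose / Vd = 540.0 / 118 = 4.576 mg/L
C = C₀ · e^(−k·t) = 4.576 × e^(−0.01560 × 69.3)
  = 4.576 × 0.3392 = 1.552 mg/L
(1.552 mg/L = 1.552 mcg/mL)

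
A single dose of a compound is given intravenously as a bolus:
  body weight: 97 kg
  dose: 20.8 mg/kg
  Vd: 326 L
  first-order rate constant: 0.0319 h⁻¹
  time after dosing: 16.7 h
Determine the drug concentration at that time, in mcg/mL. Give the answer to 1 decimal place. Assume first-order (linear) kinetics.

3.6 mcg/mL

Total dose = 20.8 × 97 = 2018 mg
C₀ = Dose / Vd = 2018 / 326 = 6.190 mg/L
C = C₀ · e^(−k·t) = 6.190 × e^(−0.03190 × 16.7)
  = 6.190 × 0.5870 = 3.634 mg/L
(3.634 mg/L = 3.634 mcg/mL)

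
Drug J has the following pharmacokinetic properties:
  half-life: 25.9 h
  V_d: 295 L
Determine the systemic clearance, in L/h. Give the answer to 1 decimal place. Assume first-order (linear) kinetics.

7.9 L/h

k = ln2 / t½ = 0.693147 / 25.9 = 0.02676 h⁻¹
CL = k × Vd = 0.02676 × 295 = 7.894 L/h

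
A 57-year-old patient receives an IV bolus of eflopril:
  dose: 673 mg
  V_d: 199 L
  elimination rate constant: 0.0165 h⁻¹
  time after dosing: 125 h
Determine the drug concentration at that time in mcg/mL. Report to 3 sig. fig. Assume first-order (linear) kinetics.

0.430 mcg/mL

C₀ = Dose / Vd = 673.0 / 199 = 3.382 mg/L
C = C₀ · e^(−k·t) = 3.382 × e^(−0.01650 × 125)
  = 3.382 × 0.1271 = 0.4299 mg/L
(0.4299 mg/L = 0.4299 mcg/mL)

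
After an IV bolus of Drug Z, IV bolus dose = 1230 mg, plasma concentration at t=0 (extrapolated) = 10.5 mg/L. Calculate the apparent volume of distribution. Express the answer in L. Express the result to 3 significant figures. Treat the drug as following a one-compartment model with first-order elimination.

Vd = Dose / C₀ = 1230 / 10.5 = 117.1 L

117 L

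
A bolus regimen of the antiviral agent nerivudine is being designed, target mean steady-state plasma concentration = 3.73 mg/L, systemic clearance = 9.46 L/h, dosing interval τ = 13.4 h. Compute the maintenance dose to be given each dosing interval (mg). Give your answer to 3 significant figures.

473 mg

At steady state, Dose/τ = Css × CL.
Dose = Css × CL × τ = 3.73 × 9.460 × 13.4 = 472.8 mg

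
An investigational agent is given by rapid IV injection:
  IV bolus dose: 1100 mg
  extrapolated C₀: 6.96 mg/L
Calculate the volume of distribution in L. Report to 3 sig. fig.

Vd = Dose / C₀ = 1100 / 6.96 = 158.0 L

158 L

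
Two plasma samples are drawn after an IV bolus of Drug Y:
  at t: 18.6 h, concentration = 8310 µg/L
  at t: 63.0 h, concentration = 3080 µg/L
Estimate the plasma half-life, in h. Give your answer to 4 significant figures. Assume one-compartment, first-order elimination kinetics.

31.01 h

k = ln(C₁/C₂) / (t₂ − t₁) = ln(8310/3080) / (63.0 − 18.6)
  = 0.9925 / 44.40 = 0.02235 h⁻¹
t½ = ln2 / k = 0.693147 / 0.02235 = 31.01 h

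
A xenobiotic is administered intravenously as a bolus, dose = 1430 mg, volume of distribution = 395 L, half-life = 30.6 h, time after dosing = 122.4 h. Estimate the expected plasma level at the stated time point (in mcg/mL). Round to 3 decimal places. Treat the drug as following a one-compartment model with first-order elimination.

0.226 mcg/mL

C₀ = Dose / Vd = 1430 / 395 = 3.620 mg/L
k = ln2 / t½ = 0.693147 / 30.6 = 0.02265 h⁻¹
t / t½ = 122.4 / 30.6 = 4 half-lives
C = C₀ × (1/2)^4 = 3.620 × 0.06250 = 0.2263 mg/L
(0.2263 mg/L = 0.2263 mcg/mL)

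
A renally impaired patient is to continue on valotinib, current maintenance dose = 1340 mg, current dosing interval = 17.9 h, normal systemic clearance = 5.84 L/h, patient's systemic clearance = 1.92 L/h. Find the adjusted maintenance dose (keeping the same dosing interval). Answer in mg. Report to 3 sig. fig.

To keep the same average steady-state level, dosing rate must scale with clearance.
CL ratio = 1.92 / 5.84 = 0.3288
New dose (same interval) = 1340 × 0.3288 = 440.6 mg

441 mg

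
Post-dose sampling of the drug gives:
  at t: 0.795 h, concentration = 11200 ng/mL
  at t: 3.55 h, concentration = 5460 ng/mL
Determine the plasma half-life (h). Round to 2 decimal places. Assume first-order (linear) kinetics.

2.66 h

k = ln(C₁/C₂) / (t₂ − t₁) = ln(11200/5460) / (3.55 − 0.795)
  = 0.7185 / 2.755 = 0.2608 h⁻¹
t½ = ln2 / k = 0.693147 / 0.2608 = 2.658 h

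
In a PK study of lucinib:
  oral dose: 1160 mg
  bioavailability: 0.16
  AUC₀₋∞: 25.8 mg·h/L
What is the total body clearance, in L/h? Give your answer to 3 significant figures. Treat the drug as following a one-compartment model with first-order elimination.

7.19 L/h

CL = F·Dose / AUC = 0.16 × 1160 / 25.8 = 7.194 L/h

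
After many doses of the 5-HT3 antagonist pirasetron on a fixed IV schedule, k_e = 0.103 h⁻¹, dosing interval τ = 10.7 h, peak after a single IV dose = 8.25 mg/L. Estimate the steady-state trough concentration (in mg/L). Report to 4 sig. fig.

4.103 mg/L

e^(−kτ) = e^(−0.1030 × 10.7) = 0.3322
Accumulation ratio R = 1 / (1 − e^(−kτ)) = 1 / (1 − 0.3322) = 1.497
Steady-state trough = C₀ × R × e^(−kτ) = 8.25 × 1.497 × 0.3322 = 4.103 mg/L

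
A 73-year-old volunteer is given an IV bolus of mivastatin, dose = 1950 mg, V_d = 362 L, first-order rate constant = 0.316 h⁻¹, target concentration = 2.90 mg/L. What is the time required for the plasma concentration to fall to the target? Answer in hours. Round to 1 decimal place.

C₀ = Dose / Vd = 1950 / 362 = 5.387 mg/L
t = ln(C₀ / C) / k = ln(5.387 / 2.90) / 0.3160
  = ln(1.858) / 0.3160 = 0.6195 / 0.3160 = 1.960 h

2.0 h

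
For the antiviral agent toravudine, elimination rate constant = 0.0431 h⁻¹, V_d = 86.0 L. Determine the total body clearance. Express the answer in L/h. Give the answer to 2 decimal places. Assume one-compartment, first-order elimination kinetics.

3.71 L/h

CL = k × Vd = 0.0431 × 86.0 = 3.707 L/h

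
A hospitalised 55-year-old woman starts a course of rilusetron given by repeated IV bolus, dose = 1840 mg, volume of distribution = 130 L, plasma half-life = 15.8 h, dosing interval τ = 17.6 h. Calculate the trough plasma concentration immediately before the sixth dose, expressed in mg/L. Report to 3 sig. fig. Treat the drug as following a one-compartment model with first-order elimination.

C₀ per dose = Dose / Vd = 1840 / 130 = 14.15 mg/L
k = ln2 / t½ = 0.693147 / 15.8 = 0.04387 h⁻¹
Fraction remaining after one interval: r = e^(−kτ) = e^(−0.04387 × 17.6) = 0.4620
Before dose 6, 5 doses have been given (aged 1τ, 2τ, 3τ, 4τ, 5τ).
C_trough = C₀ × (r + r² + … + r^5) = C₀ × r(1−r^5)/(1−r)
        = 14.15 × 0.4620 × (1 − 0.02105) / (1 − 0.4620) = 11.90 mg/L

11.9 mg/L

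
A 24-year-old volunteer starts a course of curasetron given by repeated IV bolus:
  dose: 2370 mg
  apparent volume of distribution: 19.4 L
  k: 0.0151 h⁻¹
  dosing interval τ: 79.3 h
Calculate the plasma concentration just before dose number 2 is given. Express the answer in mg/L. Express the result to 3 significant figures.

C₀ per dose = Dose / Vd = 2370 / 19.4 = 122.2 mg/L
Fraction remaining after one interval: r = e^(−kτ) = e^(−0.01510 × 79.3) = 0.3020
Before dose 2, 1 dose has been given (aged 1τ).
C_trough = C₀ × r = 122.2 × 0.3020 = 36.90 mg/L

36.9 mg/L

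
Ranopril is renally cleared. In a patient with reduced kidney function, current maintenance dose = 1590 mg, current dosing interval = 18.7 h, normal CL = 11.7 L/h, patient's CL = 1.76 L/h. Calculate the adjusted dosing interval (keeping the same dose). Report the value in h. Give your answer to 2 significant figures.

To keep the same average steady-state level, dosing rate must scale with clearance.
CL ratio = 1.76 / 11.7 = 0.1504
New interval (same dose) = 18.7 / 0.1504 = 124.3 h

120 h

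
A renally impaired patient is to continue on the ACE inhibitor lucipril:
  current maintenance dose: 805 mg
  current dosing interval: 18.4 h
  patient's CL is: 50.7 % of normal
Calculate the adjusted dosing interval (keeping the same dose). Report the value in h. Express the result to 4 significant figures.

36.29 h

To keep the same average steady-state level, dosing rate must scale with clearance.
CL ratio = 50.7 / 100 = 0.5070
New interval (same dose) = 18.4 / 0.5070 = 36.29 h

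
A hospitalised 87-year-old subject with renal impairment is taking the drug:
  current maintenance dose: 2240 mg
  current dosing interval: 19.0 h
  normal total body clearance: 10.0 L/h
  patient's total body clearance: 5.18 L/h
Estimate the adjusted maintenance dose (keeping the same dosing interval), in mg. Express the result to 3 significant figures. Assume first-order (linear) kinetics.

To keep the same average steady-state level, dosing rate must scale with clearance.
CL ratio = 5.18 / 10.0 = 0.5180
New dose (same interval) = 2240 × 0.5180 = 1160 mg

1160 mg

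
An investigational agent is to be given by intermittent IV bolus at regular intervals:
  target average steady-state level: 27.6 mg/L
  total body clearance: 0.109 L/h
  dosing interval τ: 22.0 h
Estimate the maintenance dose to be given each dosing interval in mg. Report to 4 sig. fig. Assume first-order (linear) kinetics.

At steady state, Dose/τ = Css × CL.
Dose = Css × CL × τ = 27.6 × 0.1090 × 22.0 = 66.18 mg

66.18 mg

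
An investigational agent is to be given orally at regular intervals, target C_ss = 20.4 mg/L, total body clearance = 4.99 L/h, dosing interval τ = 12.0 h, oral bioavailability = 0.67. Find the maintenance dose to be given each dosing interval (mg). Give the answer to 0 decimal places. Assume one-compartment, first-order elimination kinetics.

At steady state, F × (Dose/τ) = Css × CL.
Dose = Css × CL × τ / F = 20.4 × 4.990 × 12.0 / 0.67 = 1823 mg

1823 mg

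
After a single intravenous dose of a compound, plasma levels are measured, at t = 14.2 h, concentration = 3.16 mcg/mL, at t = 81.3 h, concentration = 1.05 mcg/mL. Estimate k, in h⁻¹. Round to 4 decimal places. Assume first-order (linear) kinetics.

k = ln(C₁/C₂) / (t₂ − t₁) = ln(3.16/1.05) / (81.3 − 14.2)
  = 1.102 / 67.10 = 0.01642 h⁻¹

0.0164 h⁻¹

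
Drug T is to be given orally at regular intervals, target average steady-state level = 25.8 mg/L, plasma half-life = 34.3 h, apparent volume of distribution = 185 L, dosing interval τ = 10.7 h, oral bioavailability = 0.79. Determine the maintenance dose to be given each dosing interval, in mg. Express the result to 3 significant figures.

1310 mg

k = ln2 / t½ = 0.693147 / 34.3 = 0.02021 h⁻¹
CL = k × Vd = 0.02021 × 185 = 3.739 L/h
At steady state, F × (Dose/τ) = Css × CL.
Dose = Css × CL × τ / F = 25.8 × 3.739 × 10.7 / 0.79 = 1307 mg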